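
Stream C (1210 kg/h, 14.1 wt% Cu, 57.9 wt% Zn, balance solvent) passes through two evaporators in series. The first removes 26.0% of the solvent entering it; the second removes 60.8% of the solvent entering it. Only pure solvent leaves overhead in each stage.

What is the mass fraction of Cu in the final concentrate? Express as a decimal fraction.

solvent in feed = 1210×0.280 = 338.8 kg/h.
After stage 1: solvent left = (1−0.260)×338.8 = 250.71; stream total = 1121.9 kg/h.
After stage 2: solvent left = (1−0.608)×250.71 = 98.279; final concentrate = 969.48 kg/h.
Cu fraction = 170.61/969.48 = 0.176.

0.176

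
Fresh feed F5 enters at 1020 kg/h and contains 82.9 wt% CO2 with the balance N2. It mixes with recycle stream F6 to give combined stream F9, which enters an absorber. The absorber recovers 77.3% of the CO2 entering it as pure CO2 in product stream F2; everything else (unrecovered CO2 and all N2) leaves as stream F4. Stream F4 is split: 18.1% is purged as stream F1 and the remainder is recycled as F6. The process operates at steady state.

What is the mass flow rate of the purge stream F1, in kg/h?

N2 enters only via F5 and leaves only via the purge: 1020×0.171 = 0.181×(N2 in F4), and the absorber passes all N2, so N2 in F9 = N2 in F4 = 963.65 kg/h.
CO2 in F9: m_A = 1020×0.829 + (1−0.181)·(1−0.773)·m_A, so m_A = 845.58/0.8141 = 1038.7 kg/h.
F4 = (1−0.773)×1038.7 + 963.65 = 1199.4 kg/h.
Purge F1 = 0.181×1199.4 = 217.1 kg/h.

217.1 kg/h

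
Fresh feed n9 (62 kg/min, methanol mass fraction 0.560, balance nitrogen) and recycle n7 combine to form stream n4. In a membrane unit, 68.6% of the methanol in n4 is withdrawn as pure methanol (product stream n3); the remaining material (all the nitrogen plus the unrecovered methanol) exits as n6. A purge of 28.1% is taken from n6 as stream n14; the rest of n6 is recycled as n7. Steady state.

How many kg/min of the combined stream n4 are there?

141.9 kg/min

nitrogen enters only via n9 and leaves only via the purge: 62×0.440 = 0.281×(nitrogen in n6), and the membrane unit passes all nitrogen, so nitrogen in n4 = nitrogen in n6 = 97.082 kg/min.
methanol in n4: m_A = 62×0.560 + (1−0.281)·(1−0.686)·m_A, so m_A = 34.72/0.7742 = 44.844 kg/min.
n4 = 44.844 + 97.082 = 141.93 kg/min.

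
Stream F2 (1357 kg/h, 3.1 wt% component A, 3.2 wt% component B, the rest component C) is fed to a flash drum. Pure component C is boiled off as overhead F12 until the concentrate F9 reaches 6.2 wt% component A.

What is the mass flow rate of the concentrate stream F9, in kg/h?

678.5 kg/h

component A is conserved: 1357×0.031 = 42.067 kg/h all reports to the concentrate.
Concentrate = 42.067/(target fraction) = 678.5 kg/h.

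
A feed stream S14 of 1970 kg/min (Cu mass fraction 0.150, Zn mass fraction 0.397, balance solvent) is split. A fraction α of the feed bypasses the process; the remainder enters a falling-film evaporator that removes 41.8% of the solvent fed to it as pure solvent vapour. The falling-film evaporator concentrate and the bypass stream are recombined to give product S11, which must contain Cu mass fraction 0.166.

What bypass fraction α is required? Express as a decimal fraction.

0.491

All 1970×0.150 = 295.5 kg/min of Cu reaches S11, so S11 = 295.5/0.166 = 1780.1 kg/min and vapour = 189.88 kg/min.
The evaporator receives (1−α)·1970 of feed at 0.453 solvent and removes 0.418 of that solvent:
0.418×0.453×(1−α)×1970 = 189.88
(1−α) = 189.88/373.03 = 0.5090;  α = 0.4910.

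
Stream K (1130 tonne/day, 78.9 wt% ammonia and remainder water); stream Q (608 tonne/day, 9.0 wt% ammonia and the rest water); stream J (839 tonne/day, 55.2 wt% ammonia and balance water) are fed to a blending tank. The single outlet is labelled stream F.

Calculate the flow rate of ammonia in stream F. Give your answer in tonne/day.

1409 tonne/day

ammonia out = ammonia in = 1130×0.789 + 608×0.090 + 839×0.552 = 1409.4 tonne/day.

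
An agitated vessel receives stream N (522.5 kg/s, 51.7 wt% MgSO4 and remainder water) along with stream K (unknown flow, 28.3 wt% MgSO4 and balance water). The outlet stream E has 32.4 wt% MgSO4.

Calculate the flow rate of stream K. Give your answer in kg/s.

Let K be the unknown flow. Total out = 522.5 + K.
MgSO4 balance: 270.13 + 0.283·K = 0.324·(522.5 + K)
(0.283 − 0.324)·K = 0.324×522.5 − 270.13 = -100.84
K = -100.84 / -0.041 = 2459.6 kg/s

2460 kg/s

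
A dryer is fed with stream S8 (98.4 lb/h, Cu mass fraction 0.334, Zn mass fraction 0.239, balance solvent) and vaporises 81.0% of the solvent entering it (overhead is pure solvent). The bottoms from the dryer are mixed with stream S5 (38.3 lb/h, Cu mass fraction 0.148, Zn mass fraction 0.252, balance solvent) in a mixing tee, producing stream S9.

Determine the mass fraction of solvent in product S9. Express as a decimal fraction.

0.302

Vapour removed = 0.810×0.427×98.4 = 34.034 lb/h; concentrate = 64.366 lb/h.
solvent reaching the mixer = 7.9832 (from concentrate) + 38.3×0.600 = 30.963 lb/h.
Product flow = 64.366 + 38.3 = 102.67 lb/h; solvent fraction = 0.302.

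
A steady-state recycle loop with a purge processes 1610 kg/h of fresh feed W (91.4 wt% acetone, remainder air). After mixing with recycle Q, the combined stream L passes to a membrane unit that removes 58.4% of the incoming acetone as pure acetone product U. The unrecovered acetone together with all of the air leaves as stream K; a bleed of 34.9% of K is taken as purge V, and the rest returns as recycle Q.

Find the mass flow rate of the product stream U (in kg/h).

1179 kg/h

acetone in L: m_A = 1610×0.914 + (1−0.349)·(1−0.584)·m_A, so m_A = 1471.5/0.7292 = 2018.1 kg/h.
Product U = 0.584×2018.1 = 1178.5 kg/h.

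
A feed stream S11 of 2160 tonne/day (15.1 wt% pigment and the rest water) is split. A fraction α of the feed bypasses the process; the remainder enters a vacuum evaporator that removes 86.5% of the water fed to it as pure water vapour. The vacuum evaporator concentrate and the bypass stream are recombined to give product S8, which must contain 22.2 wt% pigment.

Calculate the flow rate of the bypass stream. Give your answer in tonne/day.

1219 tonne/day

All 2160×0.151 = 326.16 tonne/day of pigment reaches S8, so S8 = 326.16/0.222 = 1469.2 tonne/day and vapour = 690.81 tonne/day.
The evaporator receives (1−α)·2160 of feed at 0.849 water and removes 0.865 of that water:
0.865×0.849×(1−α)×2160 = 690.81
(1−α) = 690.81/1586.3 = 0.4355;  α = 0.5645.
Bypass flow = 0.5645×2160 = 1219.3 tonne/day.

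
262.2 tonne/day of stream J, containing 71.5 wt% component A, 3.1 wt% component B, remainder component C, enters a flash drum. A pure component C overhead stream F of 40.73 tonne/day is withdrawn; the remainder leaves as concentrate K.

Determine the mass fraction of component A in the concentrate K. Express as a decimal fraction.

0.846

component A is not removed: 262.2×0.715 = 187.47 tonne/day of component A enters K.
Concentrate = 262.2 − 40.73 = 221.47 tonne/day.
Mass fraction = 187.47/221.47 = 0.846.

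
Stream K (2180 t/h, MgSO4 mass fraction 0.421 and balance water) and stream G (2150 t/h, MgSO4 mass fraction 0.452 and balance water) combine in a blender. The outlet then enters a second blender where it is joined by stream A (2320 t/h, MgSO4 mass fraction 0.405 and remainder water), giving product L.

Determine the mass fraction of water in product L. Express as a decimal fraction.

Overall, product flow = 6650 t/h.
water in = 2180×0.579 + 2150×0.548 + 2320×0.595 = 3820.8 t/h.
water fraction in L = 0.575.

0.575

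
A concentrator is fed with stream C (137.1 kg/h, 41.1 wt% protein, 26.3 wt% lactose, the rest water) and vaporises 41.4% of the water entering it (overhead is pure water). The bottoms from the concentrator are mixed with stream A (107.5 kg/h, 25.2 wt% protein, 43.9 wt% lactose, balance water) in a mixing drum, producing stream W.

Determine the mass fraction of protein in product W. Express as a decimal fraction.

Vapour removed = 0.414×0.326×137.1 = 18.504 kg/h; concentrate = 118.6 kg/h.
protein reaching the mixer = 56.348 (from concentrate) + 107.5×0.252 = 83.438 kg/h.
Product flow = 118.6 + 107.5 = 226.1 kg/h; protein fraction = 0.3690.

0.3690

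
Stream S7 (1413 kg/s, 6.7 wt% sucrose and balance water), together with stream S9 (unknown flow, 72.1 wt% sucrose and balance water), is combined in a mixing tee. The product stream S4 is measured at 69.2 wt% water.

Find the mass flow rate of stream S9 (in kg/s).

Let S9 be the unknown flow. Total out = 1413 + S9.
water balance: 1318.3 + 0.279·S9 = 0.692·(1413 + S9)
(0.279 − 0.692)·S9 = 0.692×1413 − 1318.3 = -340.53
S9 = -340.53 / -0.413 = 824.54 kg/s

824.5 kg/s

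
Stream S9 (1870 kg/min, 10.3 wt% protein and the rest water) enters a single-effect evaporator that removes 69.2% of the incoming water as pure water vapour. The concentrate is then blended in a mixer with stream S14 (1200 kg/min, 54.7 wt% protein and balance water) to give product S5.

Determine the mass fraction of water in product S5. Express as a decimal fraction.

0.555

Vapour removed = 0.692×0.897×1870 = 1160.8 kg/min; concentrate = 709.25 kg/min.
water reaching the mixer = 516.64 (from concentrate) + 1200×0.453 = 1060.2 kg/min.
Product flow = 709.25 + 1200 = 1909.2 kg/min; water fraction = 0.555.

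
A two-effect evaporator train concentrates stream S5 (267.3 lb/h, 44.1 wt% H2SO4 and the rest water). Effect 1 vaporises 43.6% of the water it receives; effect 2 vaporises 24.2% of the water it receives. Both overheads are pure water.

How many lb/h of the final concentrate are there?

181.8 lb/h

water in feed = 267.3×0.559 = 149.42 lb/h.
After stage 1: water left = (1−0.436)×149.42 = 84.273; stream total = 202.15 lb/h.
After stage 2: water left = (1−0.242)×84.273 = 63.879; final concentrate = 181.76 lb/h.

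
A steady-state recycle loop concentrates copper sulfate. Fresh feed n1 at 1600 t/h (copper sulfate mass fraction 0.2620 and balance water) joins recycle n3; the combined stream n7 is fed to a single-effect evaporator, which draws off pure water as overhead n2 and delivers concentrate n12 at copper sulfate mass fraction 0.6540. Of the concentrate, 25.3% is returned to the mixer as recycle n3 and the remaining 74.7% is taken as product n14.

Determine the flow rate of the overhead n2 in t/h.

959 t/h

Overall copper sulfate balance (none leaves overhead): copper sulfate in fresh feed = copper sulfate in product, i.e. 1600×0.262 = (1−0.253)·n12·0.654.
n12 = 419.2/(0.654×0.747) = 858.07 t/h.
Recycle n3 = 0.253×858.07 = 217.09 t/h.
Combined feed n7 = 1600 + 217.09 = 1817.1 t/h.
Overhead n2 = n7 − n12 = 1817.1 − 858.07 = 959.02 t/h.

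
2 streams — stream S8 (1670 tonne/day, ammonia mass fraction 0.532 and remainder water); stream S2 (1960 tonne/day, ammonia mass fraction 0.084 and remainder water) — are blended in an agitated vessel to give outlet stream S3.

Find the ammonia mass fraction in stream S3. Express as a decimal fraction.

Total flow out = 1670 + 1960 = 3630 tonne/day.
ammonia in = 1670×0.532 + 1960×0.084 = 1053.1 tonne/day.
ammonia mass fraction in S3 = 1053.1/3630 = 0.290.

0.290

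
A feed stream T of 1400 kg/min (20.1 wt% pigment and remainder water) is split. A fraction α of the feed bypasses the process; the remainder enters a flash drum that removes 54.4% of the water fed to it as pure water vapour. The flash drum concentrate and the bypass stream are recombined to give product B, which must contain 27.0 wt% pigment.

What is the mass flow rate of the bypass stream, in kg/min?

576.9 kg/min

All 1400×0.201 = 281.4 kg/min of pigment reaches B, so B = 281.4/0.270 = 1042.2 kg/min and vapour = 357.78 kg/min.
The evaporator receives (1−α)·1400 of feed at 0.799 water and removes 0.544 of that water:
0.544×0.799×(1−α)×1400 = 357.78
(1−α) = 357.78/608.52 = 0.5879;  α = 0.4121.
Bypass flow = 0.4121×1400 = 576.87 kg/min.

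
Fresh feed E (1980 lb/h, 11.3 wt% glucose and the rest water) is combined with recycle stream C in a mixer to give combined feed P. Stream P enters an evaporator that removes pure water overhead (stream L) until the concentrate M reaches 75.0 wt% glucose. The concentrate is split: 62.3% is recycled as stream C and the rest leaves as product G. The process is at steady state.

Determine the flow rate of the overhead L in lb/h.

Overall glucose balance (none leaves overhead): glucose in fresh feed = glucose in product, i.e. 1980×0.113 = (1−0.623)·M·0.750.
M = 223.74/(0.750×0.377) = 791.3 lb/h.
Recycle C = 0.623×791.3 = 492.98 lb/h.
Combined feed P = 1980 + 492.98 = 2473 lb/h.
Overhead L = P − M = 2473 − 791.3 = 1681.7 lb/h.

1682 lb/h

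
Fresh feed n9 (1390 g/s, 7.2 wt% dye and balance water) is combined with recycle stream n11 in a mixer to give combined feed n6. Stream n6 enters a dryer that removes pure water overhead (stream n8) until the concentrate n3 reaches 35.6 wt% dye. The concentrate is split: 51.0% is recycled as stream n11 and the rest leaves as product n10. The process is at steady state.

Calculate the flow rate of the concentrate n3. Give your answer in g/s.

573.7 g/s

Overall dye balance (none leaves overhead): dye in fresh feed = dye in product, i.e. 1390×0.072 = (1−0.510)·n3·0.356.
n3 = 100.08/(0.356×0.490) = 573.72 g/s.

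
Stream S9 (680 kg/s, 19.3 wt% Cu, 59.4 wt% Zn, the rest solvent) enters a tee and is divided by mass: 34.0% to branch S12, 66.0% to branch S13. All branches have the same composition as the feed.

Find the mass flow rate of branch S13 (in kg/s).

448.8 kg/s

Branch S13 flow = 0.660×680 = 448.8 kg/s.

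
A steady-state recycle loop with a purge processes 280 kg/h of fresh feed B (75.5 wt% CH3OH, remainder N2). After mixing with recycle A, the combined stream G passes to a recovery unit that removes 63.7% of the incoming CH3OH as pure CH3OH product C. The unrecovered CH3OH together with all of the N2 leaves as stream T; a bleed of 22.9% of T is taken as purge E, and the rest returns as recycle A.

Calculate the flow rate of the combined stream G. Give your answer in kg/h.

N2 enters only via B and leaves only via the purge: 280×0.245 = 0.229×(N2 in T), and the recovery unit passes all N2, so N2 in G = N2 in T = 299.56 kg/h.
CH3OH in G: m_A = 280×0.755 + (1−0.229)·(1−0.637)·m_A, so m_A = 211.4/0.7201 = 293.56 kg/h.
G = 293.56 + 299.56 = 593.12 kg/h.

593.1 kg/h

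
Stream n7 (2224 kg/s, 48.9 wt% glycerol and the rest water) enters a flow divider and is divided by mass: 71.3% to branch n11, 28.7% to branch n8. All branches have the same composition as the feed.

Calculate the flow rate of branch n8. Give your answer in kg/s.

Branch n8 flow = 0.287×2224 = 638.29 kg/s.

638.3 kg/s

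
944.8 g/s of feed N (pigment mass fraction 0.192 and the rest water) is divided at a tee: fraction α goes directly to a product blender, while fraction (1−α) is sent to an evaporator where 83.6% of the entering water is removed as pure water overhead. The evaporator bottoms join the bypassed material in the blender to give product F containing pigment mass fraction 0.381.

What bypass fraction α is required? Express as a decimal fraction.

All 944.8×0.192 = 181.4 g/s of pigment reaches F, so F = 181.4/0.381 = 476.12 g/s and vapour = 468.68 g/s.
The evaporator receives (1−α)·944.8 of feed at 0.808 water and removes 0.836 of that water:
0.836×0.808×(1−α)×944.8 = 468.68
(1−α) = 468.68/638.2 = 0.7344;  α = 0.2656.

0.266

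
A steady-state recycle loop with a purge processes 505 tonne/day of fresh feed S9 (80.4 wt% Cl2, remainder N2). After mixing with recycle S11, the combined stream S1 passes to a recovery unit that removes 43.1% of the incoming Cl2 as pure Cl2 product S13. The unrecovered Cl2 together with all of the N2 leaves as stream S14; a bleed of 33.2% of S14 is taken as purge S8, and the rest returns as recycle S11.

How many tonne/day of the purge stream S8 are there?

222.7 tonne/day

N2 enters only via S9 and leaves only via the purge: 505×0.196 = 0.332×(N2 in S14), and the recovery unit passes all N2, so N2 in S1 = N2 in S14 = 298.13 tonne/day.
Cl2 in S1: m_A = 505×0.804 + (1−0.332)·(1−0.431)·m_A, so m_A = 406.02/0.6199 = 654.97 tonne/day.
S14 = (1−0.431)×654.97 + 298.13 = 670.81 tonne/day.
Purge S8 = 0.332×670.81 = 222.71 tonne/day.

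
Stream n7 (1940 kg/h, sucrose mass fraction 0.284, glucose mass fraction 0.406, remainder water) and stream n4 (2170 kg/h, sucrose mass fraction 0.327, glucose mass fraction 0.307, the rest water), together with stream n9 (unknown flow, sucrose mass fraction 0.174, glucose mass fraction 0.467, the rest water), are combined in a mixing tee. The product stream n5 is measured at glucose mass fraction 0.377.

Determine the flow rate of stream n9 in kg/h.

Let n9 be the unknown flow. Total out = 4110 + n9.
glucose balance: 1453.8 + 0.467·n9 = 0.377·(4110 + n9)
(0.467 − 0.377)·n9 = 0.377×4110 − 1453.8 = 95.64
n9 = 95.64 / 0.090 = 1062.7 kg/h

1063 kg/h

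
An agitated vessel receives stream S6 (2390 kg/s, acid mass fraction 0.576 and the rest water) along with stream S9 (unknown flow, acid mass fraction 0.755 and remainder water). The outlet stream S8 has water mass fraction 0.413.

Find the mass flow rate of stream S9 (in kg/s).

Let S9 be the unknown flow. Total out = 2390 + S9.
water balance: 1013.4 + 0.245·S9 = 0.413·(2390 + S9)
(0.245 − 0.413)·S9 = 0.413×2390 − 1013.4 = -26.29
S9 = -26.29 / -0.168 = 156.49 kg/s

156.5 kg/s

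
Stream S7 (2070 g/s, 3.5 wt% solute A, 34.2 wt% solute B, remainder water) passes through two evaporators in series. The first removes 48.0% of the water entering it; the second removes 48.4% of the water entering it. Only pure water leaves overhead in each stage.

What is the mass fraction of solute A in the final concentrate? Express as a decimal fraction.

water in feed = 2070×0.623 = 1289.6 g/s.
After stage 1: water left = (1−0.480)×1289.6 = 670.6; stream total = 1451 g/s.
After stage 2: water left = (1−0.484)×670.6 = 346.03; final concentrate = 1126.4 g/s.
solute A fraction = 72.45/1126.4 = 0.064.

0.064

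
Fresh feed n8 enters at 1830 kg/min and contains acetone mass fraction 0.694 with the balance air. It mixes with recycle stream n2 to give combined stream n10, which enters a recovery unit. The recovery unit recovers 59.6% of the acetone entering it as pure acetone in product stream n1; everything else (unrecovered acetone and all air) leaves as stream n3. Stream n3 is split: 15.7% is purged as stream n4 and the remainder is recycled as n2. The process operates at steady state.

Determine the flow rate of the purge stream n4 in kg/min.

682.1 kg/min

air enters only via n8 and leaves only via the purge: 1830×0.306 = 0.157×(air in n3), and the recovery unit passes all air, so air in n10 = air in n3 = 3566.8 kg/min.
acetone in n10: m_A = 1830×0.694 + (1−0.157)·(1−0.596)·m_A, so m_A = 1270/0.6594 = 1925.9 kg/min.
n3 = (1−0.596)×1925.9 + 3566.8 = 4344.8 kg/min.
Purge n4 = 0.157×4344.8 = 682.14 kg/min.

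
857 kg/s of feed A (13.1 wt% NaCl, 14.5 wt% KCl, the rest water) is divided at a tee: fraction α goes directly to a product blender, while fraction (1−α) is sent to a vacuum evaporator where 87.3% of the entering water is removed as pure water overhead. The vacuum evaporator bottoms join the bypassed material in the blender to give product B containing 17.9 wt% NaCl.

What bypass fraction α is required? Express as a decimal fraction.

0.576

All 857×0.131 = 112.27 kg/s of NaCl reaches B, so B = 112.27/0.179 = 627.19 kg/s and vapour = 229.81 kg/s.
The evaporator receives (1−α)·857 of feed at 0.724 water and removes 0.873 of that water:
0.873×0.724×(1−α)×857 = 229.81
(1−α) = 229.81/541.67 = 0.4243;  α = 0.5757.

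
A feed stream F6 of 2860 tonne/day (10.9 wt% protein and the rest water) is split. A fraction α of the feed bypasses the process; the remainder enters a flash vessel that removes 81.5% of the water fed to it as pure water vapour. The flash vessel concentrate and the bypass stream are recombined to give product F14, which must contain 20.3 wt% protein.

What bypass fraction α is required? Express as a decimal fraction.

All 2860×0.109 = 311.74 tonne/day of protein reaches F14, so F14 = 311.74/0.203 = 1535.7 tonne/day and vapour = 1324.3 tonne/day.
The evaporator receives (1−α)·2860 of feed at 0.891 water and removes 0.815 of that water:
0.815×0.891×(1−α)×2860 = 1324.3
(1−α) = 1324.3/2076.8 = 0.6377;  α = 0.3623.

0.362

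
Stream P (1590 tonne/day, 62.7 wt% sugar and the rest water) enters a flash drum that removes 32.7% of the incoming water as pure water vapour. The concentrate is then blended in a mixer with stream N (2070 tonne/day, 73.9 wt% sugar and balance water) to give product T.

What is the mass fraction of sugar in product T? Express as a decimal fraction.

0.729

Vapour removed = 0.327×0.373×1590 = 193.93 tonne/day; concentrate = 1396.1 tonne/day.
sugar reaching the mixer = 996.93 (from concentrate) + 2070×0.739 = 2526.7 tonne/day.
Product flow = 1396.1 + 2070 = 3466.1 tonne/day; sugar fraction = 0.729.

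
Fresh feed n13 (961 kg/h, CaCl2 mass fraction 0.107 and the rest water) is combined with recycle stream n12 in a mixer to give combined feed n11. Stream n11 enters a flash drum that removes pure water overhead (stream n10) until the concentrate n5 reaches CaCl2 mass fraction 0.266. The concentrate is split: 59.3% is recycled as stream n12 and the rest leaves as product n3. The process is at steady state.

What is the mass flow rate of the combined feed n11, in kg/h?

1524 kg/h

Overall CaCl2 balance (none leaves overhead): CaCl2 in fresh feed = CaCl2 in product, i.e. 961×0.107 = (1−0.593)·n5·0.266.
n5 = 102.83/(0.266×0.407) = 949.8 kg/h.
Recycle n12 = 0.593×949.8 = 563.23 kg/h.
Combined feed n11 = 961 + 563.23 = 1524.2 kg/h.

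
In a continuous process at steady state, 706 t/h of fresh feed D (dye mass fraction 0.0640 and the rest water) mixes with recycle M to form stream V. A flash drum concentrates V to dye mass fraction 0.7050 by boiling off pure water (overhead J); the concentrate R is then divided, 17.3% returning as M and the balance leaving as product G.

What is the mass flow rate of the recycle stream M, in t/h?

Overall dye balance (none leaves overhead): dye in fresh feed = dye in product, i.e. 706×0.064 = (1−0.173)·R·0.705.
R = 45.184/(0.705×0.827) = 77.498 t/h.
Recycle M = 0.173×77.498 = 13.407 t/h.

13.41 t/h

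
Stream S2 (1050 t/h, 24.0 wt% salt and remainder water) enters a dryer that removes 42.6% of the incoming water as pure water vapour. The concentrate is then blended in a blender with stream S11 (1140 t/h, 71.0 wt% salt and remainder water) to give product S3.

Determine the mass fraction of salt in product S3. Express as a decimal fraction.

0.5737

Vapour removed = 0.426×0.760×1050 = 339.95 t/h; concentrate = 710.05 t/h.
salt reaching the mixer = 252 (from concentrate) + 1140×0.710 = 1061.4 t/h.
Product flow = 710.05 + 1140 = 1850.1 t/h; salt fraction = 0.5737.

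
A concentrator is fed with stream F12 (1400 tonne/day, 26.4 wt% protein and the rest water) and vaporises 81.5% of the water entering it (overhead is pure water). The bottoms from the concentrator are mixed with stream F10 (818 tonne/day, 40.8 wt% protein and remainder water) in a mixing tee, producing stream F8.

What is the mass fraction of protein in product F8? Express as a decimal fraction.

0.510

Vapour removed = 0.815×0.736×1400 = 839.78 tonne/day; concentrate = 560.22 tonne/day.
protein reaching the mixer = 369.6 (from concentrate) + 818×0.408 = 703.34 tonne/day.
Product flow = 560.22 + 818 = 1378.2 tonne/day; protein fraction = 0.510.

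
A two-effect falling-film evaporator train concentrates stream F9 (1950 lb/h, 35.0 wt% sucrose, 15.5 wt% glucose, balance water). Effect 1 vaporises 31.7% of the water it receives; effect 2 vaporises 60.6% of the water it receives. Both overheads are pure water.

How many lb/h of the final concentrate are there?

1245 lb/h

water in feed = 1950×0.495 = 965.25 lb/h.
After stage 1: water left = (1−0.317)×965.25 = 659.27; stream total = 1644 lb/h.
After stage 2: water left = (1−0.606)×659.27 = 259.75; final concentrate = 1244.5 lb/h.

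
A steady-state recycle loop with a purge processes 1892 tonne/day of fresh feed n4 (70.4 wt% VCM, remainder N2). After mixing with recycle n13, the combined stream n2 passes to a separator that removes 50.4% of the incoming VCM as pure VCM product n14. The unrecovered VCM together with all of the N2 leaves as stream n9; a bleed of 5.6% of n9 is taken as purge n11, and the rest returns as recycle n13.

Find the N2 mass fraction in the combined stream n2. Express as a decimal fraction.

N2 enters only via n4 and leaves only via the purge: 1892×0.296 = 0.056×(N2 in n9), and the separator passes all N2, so N2 in n2 = N2 in n9 = 10001 tonne/day.
VCM in n2: m_A = 1892×0.704 + (1−0.056)·(1−0.504)·m_A, so m_A = 1332/0.5318 = 2504.8 tonne/day.
n2 = 2504.8 + 10001 = 12505 tonne/day.
N2 fraction in n2 = 10001/12505 = 0.7997.

0.7997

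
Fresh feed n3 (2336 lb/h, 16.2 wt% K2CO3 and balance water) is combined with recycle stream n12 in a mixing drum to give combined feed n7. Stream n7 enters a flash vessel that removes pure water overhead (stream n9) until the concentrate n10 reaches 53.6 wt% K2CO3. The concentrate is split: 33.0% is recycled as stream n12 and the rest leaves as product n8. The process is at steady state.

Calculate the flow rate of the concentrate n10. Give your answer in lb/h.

Overall K2CO3 balance (none leaves overhead): K2CO3 in fresh feed = K2CO3 in product, i.e. 2336×0.162 = (1−0.330)·n10·0.536.
n10 = 378.43/(0.536×0.670) = 1053.8 lb/h.

1054 lb/h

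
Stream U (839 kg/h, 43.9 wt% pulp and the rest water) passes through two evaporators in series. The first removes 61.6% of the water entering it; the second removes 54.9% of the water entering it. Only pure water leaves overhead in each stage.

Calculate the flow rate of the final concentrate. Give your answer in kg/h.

water in feed = 839×0.561 = 470.68 kg/h.
After stage 1: water left = (1−0.616)×470.68 = 180.74; stream total = 549.06 kg/h.
After stage 2: water left = (1−0.549)×180.74 = 81.514; final concentrate = 449.84 kg/h.

449.8 kg/h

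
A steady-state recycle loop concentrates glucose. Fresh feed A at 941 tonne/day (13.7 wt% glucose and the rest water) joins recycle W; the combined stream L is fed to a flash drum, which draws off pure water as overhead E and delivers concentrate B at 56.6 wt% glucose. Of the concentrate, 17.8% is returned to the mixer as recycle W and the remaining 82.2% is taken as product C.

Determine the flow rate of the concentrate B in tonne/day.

277.1 tonne/day

Overall glucose balance (none leaves overhead): glucose in fresh feed = glucose in product, i.e. 941×0.137 = (1−0.178)·B·0.566.
B = 128.92/(0.566×0.822) = 277.09 tonne/day.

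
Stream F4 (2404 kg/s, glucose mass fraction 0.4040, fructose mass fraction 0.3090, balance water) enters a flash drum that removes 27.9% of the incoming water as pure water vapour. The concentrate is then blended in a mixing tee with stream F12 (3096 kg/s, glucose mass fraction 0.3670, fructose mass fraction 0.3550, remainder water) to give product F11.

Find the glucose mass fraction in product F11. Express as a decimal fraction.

Vapour removed = 0.279×0.287×2404 = 192.5 kg/s; concentrate = 2211.5 kg/s.
glucose reaching the mixer = 971.22 (from concentrate) + 3096×0.367 = 2107.4 kg/s.
Product flow = 2211.5 + 3096 = 5307.5 kg/s; glucose fraction = 0.3971.

0.3971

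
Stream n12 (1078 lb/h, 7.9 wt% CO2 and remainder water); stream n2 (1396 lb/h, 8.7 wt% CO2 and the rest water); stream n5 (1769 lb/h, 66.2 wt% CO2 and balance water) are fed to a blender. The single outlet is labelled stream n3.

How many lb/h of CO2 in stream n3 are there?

1378 lb/h

CO2 out = CO2 in = 1078×0.079 + 1396×0.087 + 1769×0.662 = 1377.7 lb/h.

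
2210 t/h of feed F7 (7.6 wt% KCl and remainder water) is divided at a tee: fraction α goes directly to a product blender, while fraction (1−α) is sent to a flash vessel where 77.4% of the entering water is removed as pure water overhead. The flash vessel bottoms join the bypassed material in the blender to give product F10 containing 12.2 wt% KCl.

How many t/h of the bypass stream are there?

All 2210×0.076 = 167.96 t/h of KCl reaches F10, so F10 = 167.96/0.122 = 1376.7 t/h and vapour = 833.28 t/h.
The evaporator receives (1−α)·2210 of feed at 0.924 water and removes 0.774 of that water:
0.774×0.924×(1−α)×2210 = 833.28
(1−α) = 833.28/1580.5 = 0.5272;  α = 0.4728.
Bypass flow = 0.4728×2210 = 1044.9 t/h.

1045 t/h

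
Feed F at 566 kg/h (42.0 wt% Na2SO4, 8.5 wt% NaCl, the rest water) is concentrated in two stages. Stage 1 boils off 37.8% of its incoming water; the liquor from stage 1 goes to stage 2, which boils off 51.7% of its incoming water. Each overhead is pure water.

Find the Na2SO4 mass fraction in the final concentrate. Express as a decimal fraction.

water in feed = 566×0.495 = 280.17 kg/h.
After stage 1: water left = (1−0.378)×280.17 = 174.27; stream total = 460.1 kg/h.
After stage 2: water left = (1−0.517)×174.27 = 84.17; final concentrate = 370 kg/h.
Na2SO4 fraction = 237.72/370 = 0.6425.

0.6425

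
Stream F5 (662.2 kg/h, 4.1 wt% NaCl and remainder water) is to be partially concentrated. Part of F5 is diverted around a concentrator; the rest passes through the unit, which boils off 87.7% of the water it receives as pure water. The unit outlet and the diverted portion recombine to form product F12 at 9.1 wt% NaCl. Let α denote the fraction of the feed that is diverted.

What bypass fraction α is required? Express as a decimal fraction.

All 662.2×0.041 = 27.15 kg/h of NaCl reaches F12, so F12 = 27.15/0.091 = 298.35 kg/h and vapour = 363.85 kg/h.
The evaporator receives (1−α)·662.2 of feed at 0.959 water and removes 0.877 of that water:
0.877×0.959×(1−α)×662.2 = 363.85
(1−α) = 363.85/556.94 = 0.6533;  α = 0.3467.

0.347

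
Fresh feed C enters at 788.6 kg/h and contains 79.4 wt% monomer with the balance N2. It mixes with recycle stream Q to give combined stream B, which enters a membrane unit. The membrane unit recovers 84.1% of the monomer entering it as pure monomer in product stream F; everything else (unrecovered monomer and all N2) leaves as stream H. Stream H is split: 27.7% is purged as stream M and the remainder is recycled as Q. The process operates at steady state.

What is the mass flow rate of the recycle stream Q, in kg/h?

N2 enters only via C and leaves only via the purge: 788.6×0.206 = 0.277×(N2 in H), and the membrane unit passes all N2, so N2 in B = N2 in H = 586.47 kg/h.
monomer in B: m_A = 788.6×0.794 + (1−0.277)·(1−0.841)·m_A, so m_A = 626.15/0.8850 = 707.48 kg/h.
H = (1−0.841)×707.48 + 586.47 = 698.96 kg/h.
Recycle Q = (1−0.277)×698.96 = 505.35 kg/h.

505.3 kg/h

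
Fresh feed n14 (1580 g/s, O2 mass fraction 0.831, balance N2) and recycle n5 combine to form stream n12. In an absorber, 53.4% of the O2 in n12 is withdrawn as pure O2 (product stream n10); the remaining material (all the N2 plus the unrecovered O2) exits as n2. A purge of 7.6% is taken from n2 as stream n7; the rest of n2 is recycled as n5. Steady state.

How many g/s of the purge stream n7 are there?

348.7 g/s

N2 enters only via n14 and leaves only via the purge: 1580×0.169 = 0.076×(N2 in n2), and the absorber passes all N2, so N2 in n12 = N2 in n2 = 3513.4 g/s.
O2 in n12: m_A = 1580×0.831 + (1−0.076)·(1−0.534)·m_A, so m_A = 1313/0.5694 = 2305.8 g/s.
n2 = (1−0.534)×2305.8 + 3513.4 = 4587.9 g/s.
Purge n7 = 0.076×4587.9 = 348.68 g/s.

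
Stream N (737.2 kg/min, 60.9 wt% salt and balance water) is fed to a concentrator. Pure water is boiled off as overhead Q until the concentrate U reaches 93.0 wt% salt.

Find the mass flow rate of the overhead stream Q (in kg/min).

254.5 kg/min

salt is conserved: 737.2×0.609 = 448.95 kg/min all reports to the concentrate.
Concentrate = 448.95/(target fraction) = 482.75 kg/min.
Overhead = 737.2 − 482.75 = 254.45 kg/min.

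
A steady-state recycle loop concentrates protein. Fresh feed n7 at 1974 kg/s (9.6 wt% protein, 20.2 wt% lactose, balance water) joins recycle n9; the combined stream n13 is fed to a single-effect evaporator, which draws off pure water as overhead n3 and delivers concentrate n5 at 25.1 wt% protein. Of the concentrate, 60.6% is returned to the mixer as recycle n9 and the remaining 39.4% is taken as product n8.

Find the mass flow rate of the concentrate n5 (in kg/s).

Overall protein balance (none leaves overhead): protein in fresh feed = protein in product, i.e. 1974×0.096 = (1−0.606)·n5·0.251.
n5 = 189.5/(0.251×0.394) = 1916.2 kg/s.

1916 kg/s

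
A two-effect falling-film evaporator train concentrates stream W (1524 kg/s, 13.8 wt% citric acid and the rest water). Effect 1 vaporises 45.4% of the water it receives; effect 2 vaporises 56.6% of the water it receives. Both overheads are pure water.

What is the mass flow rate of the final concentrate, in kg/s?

water in feed = 1524×0.862 = 1313.7 kg/s.
After stage 1: water left = (1−0.454)×1313.7 = 717.27; stream total = 927.59 kg/s.
After stage 2: water left = (1−0.566)×717.27 = 311.3; final concentrate = 521.61 kg/s.

521.6 kg/s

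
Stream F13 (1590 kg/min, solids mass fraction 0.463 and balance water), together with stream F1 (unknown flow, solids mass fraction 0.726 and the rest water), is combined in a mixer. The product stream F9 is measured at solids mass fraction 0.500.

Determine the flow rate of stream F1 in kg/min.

260.3 kg/min

Let F1 be the unknown flow. Total out = 1590 + F1.
solids balance: 736.17 + 0.726·F1 = 0.500·(1590 + F1)
(0.726 − 0.500)·F1 = 0.500×1590 − 736.17 = 58.83
F1 = 58.83 / 0.226 = 260.31 kg/min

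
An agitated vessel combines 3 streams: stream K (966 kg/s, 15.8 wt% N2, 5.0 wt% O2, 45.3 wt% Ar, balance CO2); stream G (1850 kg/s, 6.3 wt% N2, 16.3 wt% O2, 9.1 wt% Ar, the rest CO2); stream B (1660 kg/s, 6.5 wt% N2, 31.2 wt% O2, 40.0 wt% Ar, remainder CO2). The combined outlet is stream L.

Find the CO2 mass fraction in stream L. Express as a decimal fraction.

Total flow out = 966 + 1850 + 1660 = 4476 kg/s.
CO2 in = 966×0.339 + 1850×0.683 + 1660×0.223 = 1961.2 kg/s.
CO2 mass fraction in L = 1961.2/4476 = 0.438.

0.438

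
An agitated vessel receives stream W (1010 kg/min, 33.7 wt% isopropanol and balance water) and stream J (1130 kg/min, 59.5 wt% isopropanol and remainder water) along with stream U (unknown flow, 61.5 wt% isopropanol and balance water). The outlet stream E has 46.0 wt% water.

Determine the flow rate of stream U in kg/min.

1905 kg/min

Let U be the unknown flow. Total out = 2140 + U.
water balance: 1127.3 + 0.385·U = 0.460·(2140 + U)
(0.385 − 0.460)·U = 0.460×2140 − 1127.3 = -142.88
U = -142.88 / -0.075 = 1905.1 kg/min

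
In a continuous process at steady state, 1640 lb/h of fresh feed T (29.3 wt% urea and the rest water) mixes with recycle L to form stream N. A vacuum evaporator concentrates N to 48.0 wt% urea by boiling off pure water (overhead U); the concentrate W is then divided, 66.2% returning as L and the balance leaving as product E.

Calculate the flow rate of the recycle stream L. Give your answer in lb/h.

Overall urea balance (none leaves overhead): urea in fresh feed = urea in product, i.e. 1640×0.293 = (1−0.662)·W·0.480.
W = 480.52/(0.480×0.338) = 2961.8 lb/h.
Recycle L = 0.662×2961.8 = 1960.7 lb/h.

1961 lb/h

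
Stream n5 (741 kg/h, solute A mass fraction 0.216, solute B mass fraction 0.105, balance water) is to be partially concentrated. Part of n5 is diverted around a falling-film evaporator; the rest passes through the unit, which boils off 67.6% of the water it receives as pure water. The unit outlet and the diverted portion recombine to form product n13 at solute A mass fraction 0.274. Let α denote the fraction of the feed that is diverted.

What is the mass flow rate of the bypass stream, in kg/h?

All 741×0.216 = 160.06 kg/h of solute A reaches n13, so n13 = 160.06/0.274 = 584.15 kg/h and vapour = 156.85 kg/h.
The evaporator receives (1−α)·741 of feed at 0.679 water and removes 0.676 of that water:
0.676×0.679×(1−α)×741 = 156.85
(1−α) = 156.85/340.12 = 0.4612;  α = 0.5388.
Bypass flow = 0.5388×741 = 399.27 kg/h.

399.3 kg/h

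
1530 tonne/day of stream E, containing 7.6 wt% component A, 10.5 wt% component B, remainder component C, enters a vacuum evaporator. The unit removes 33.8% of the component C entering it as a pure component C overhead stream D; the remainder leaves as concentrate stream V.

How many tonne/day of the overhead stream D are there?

423.5 tonne/day

component C entering = 1530×0.819 = 1253.1 tonne/day; overhead removed = 0.338×1253.1 = 423.54 tonne/day.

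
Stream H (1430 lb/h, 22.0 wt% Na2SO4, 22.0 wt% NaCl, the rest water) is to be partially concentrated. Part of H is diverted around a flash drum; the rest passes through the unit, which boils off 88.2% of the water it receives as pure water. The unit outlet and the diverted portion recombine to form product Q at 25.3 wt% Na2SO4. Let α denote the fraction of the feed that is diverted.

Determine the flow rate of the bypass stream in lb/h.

All 1430×0.220 = 314.6 lb/h of Na2SO4 reaches Q, so Q = 314.6/0.253 = 1243.5 lb/h and vapour = 186.52 lb/h.
The evaporator receives (1−α)·1430 of feed at 0.560 water and removes 0.882 of that water:
0.882×0.560×(1−α)×1430 = 186.52
(1−α) = 186.52/706.31 = 0.2641;  α = 0.7359.
Bypass flow = 0.7359×1430 = 1052.4 lb/h.

1052 lb/h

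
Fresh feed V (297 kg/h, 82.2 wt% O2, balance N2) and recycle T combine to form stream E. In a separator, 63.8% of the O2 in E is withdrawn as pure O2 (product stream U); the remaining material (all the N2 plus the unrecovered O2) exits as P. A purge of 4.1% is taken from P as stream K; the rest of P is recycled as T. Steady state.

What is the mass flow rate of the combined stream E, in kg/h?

N2 enters only via V and leaves only via the purge: 297×0.178 = 0.041×(N2 in P), and the separator passes all N2, so N2 in E = N2 in P = 1289.4 kg/h.
O2 in E: m_A = 297×0.822 + (1−0.041)·(1−0.638)·m_A, so m_A = 244.13/0.6528 = 373.96 kg/h.
E = 373.96 + 1289.4 = 1663.4 kg/h.

1663 kg/h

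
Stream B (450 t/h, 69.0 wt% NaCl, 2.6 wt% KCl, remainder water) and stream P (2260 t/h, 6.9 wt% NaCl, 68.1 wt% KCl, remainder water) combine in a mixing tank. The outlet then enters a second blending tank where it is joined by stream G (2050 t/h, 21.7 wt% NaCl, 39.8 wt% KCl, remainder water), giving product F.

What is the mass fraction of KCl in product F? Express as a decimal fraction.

0.497

Overall, product flow = 4760 t/h.
KCl in = 450×0.026 + 2260×0.681 + 2050×0.398 = 2366.7 t/h.
KCl fraction in F = 0.497.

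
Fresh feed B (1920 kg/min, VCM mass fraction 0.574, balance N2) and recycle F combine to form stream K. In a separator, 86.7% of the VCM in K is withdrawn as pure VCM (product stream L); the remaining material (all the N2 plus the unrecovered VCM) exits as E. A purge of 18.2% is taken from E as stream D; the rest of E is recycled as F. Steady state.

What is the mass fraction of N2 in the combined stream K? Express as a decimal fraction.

N2 enters only via B and leaves only via the purge: 1920×0.426 = 0.182×(N2 in E), and the separator passes all N2, so N2 in K = N2 in E = 4494.1 kg/min.
VCM in K: m_A = 1920×0.574 + (1−0.182)·(1−0.867)·m_A, so m_A = 1102.1/0.8912 = 1236.6 kg/min.
K = 1236.6 + 4494.1 = 5730.7 kg/min.
N2 fraction in K = 4494.1/5730.7 = 0.784.

0.784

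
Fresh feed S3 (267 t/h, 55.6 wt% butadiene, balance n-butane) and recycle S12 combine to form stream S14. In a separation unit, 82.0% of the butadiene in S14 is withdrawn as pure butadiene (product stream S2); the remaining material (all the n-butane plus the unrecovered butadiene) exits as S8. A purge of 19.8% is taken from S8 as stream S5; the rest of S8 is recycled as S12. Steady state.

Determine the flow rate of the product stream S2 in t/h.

butadiene in S14: m_A = 267×0.556 + (1−0.198)·(1−0.820)·m_A, so m_A = 148.45/0.8556 = 173.5 t/h.
Product S2 = 0.820×173.5 = 142.27 t/h.

142.3 t/h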